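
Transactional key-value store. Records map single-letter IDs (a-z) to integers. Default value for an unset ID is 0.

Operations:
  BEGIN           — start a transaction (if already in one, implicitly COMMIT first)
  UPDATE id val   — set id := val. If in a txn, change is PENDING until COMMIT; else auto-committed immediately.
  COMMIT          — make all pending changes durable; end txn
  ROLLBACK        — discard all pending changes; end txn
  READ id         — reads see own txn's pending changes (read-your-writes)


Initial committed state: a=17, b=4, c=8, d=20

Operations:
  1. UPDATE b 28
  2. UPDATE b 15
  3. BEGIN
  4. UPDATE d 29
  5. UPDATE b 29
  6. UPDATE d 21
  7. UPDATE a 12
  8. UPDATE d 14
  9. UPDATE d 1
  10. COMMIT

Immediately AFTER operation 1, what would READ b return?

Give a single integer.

Initial committed: {a=17, b=4, c=8, d=20}
Op 1: UPDATE b=28 (auto-commit; committed b=28)
After op 1: visible(b) = 28 (pending={}, committed={a=17, b=28, c=8, d=20})

Answer: 28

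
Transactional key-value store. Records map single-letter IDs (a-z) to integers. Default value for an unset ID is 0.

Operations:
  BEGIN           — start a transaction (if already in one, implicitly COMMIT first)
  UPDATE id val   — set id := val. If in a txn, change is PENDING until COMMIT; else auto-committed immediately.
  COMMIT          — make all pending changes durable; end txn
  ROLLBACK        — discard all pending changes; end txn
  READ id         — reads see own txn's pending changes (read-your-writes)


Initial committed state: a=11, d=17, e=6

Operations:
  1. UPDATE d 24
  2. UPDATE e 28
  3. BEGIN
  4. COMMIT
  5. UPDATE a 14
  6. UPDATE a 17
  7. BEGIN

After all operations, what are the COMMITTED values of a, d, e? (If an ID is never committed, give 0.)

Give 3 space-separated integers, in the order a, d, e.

Initial committed: {a=11, d=17, e=6}
Op 1: UPDATE d=24 (auto-commit; committed d=24)
Op 2: UPDATE e=28 (auto-commit; committed e=28)
Op 3: BEGIN: in_txn=True, pending={}
Op 4: COMMIT: merged [] into committed; committed now {a=11, d=24, e=28}
Op 5: UPDATE a=14 (auto-commit; committed a=14)
Op 6: UPDATE a=17 (auto-commit; committed a=17)
Op 7: BEGIN: in_txn=True, pending={}
Final committed: {a=17, d=24, e=28}

Answer: 17 24 28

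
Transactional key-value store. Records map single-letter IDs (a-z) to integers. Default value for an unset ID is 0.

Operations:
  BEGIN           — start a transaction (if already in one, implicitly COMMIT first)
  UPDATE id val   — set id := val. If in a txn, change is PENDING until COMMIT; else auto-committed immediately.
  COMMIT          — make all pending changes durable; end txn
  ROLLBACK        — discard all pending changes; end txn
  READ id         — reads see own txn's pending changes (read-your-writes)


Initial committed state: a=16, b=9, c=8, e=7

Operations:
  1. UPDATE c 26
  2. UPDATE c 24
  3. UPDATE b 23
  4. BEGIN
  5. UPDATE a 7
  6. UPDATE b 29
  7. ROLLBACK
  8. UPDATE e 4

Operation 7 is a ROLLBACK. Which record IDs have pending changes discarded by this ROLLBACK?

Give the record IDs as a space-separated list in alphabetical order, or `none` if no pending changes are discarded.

Answer: a b

Derivation:
Initial committed: {a=16, b=9, c=8, e=7}
Op 1: UPDATE c=26 (auto-commit; committed c=26)
Op 2: UPDATE c=24 (auto-commit; committed c=24)
Op 3: UPDATE b=23 (auto-commit; committed b=23)
Op 4: BEGIN: in_txn=True, pending={}
Op 5: UPDATE a=7 (pending; pending now {a=7})
Op 6: UPDATE b=29 (pending; pending now {a=7, b=29})
Op 7: ROLLBACK: discarded pending ['a', 'b']; in_txn=False
Op 8: UPDATE e=4 (auto-commit; committed e=4)
ROLLBACK at op 7 discards: ['a', 'b']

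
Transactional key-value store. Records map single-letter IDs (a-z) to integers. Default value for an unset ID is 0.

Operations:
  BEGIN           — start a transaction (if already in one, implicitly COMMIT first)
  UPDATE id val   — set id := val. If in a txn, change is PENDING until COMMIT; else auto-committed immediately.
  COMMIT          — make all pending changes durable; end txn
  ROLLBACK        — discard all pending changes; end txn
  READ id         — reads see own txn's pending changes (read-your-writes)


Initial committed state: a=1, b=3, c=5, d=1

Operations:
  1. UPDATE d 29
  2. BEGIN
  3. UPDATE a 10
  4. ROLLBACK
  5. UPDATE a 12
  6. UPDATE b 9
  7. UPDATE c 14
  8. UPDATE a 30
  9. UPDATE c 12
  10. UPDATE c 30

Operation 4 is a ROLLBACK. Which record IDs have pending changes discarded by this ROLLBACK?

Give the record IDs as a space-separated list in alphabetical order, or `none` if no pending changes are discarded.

Answer: a

Derivation:
Initial committed: {a=1, b=3, c=5, d=1}
Op 1: UPDATE d=29 (auto-commit; committed d=29)
Op 2: BEGIN: in_txn=True, pending={}
Op 3: UPDATE a=10 (pending; pending now {a=10})
Op 4: ROLLBACK: discarded pending ['a']; in_txn=False
Op 5: UPDATE a=12 (auto-commit; committed a=12)
Op 6: UPDATE b=9 (auto-commit; committed b=9)
Op 7: UPDATE c=14 (auto-commit; committed c=14)
Op 8: UPDATE a=30 (auto-commit; committed a=30)
Op 9: UPDATE c=12 (auto-commit; committed c=12)
Op 10: UPDATE c=30 (auto-commit; committed c=30)
ROLLBACK at op 4 discards: ['a']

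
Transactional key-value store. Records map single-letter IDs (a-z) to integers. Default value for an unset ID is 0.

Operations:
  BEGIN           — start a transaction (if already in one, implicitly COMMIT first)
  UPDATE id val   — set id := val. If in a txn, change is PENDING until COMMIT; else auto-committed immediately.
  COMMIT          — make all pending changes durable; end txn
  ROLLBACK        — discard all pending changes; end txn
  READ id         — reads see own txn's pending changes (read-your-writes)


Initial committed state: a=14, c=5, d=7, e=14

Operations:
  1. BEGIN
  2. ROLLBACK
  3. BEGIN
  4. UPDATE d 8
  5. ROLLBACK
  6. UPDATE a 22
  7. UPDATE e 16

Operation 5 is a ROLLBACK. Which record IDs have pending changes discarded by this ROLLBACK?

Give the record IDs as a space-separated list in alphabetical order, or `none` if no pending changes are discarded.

Initial committed: {a=14, c=5, d=7, e=14}
Op 1: BEGIN: in_txn=True, pending={}
Op 2: ROLLBACK: discarded pending []; in_txn=False
Op 3: BEGIN: in_txn=True, pending={}
Op 4: UPDATE d=8 (pending; pending now {d=8})
Op 5: ROLLBACK: discarded pending ['d']; in_txn=False
Op 6: UPDATE a=22 (auto-commit; committed a=22)
Op 7: UPDATE e=16 (auto-commit; committed e=16)
ROLLBACK at op 5 discards: ['d']

Answer: d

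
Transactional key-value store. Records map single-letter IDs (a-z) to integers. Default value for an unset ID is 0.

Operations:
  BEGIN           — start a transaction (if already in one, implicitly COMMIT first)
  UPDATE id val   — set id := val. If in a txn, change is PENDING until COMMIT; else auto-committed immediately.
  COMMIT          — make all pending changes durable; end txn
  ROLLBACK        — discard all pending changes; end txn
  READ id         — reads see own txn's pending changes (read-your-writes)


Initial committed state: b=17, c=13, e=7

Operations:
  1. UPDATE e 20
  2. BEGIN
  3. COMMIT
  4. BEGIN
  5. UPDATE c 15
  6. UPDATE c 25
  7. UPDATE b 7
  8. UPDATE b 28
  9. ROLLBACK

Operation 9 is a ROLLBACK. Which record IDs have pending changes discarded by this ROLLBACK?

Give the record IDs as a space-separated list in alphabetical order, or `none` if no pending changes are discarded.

Initial committed: {b=17, c=13, e=7}
Op 1: UPDATE e=20 (auto-commit; committed e=20)
Op 2: BEGIN: in_txn=True, pending={}
Op 3: COMMIT: merged [] into committed; committed now {b=17, c=13, e=20}
Op 4: BEGIN: in_txn=True, pending={}
Op 5: UPDATE c=15 (pending; pending now {c=15})
Op 6: UPDATE c=25 (pending; pending now {c=25})
Op 7: UPDATE b=7 (pending; pending now {b=7, c=25})
Op 8: UPDATE b=28 (pending; pending now {b=28, c=25})
Op 9: ROLLBACK: discarded pending ['b', 'c']; in_txn=False
ROLLBACK at op 9 discards: ['b', 'c']

Answer: b c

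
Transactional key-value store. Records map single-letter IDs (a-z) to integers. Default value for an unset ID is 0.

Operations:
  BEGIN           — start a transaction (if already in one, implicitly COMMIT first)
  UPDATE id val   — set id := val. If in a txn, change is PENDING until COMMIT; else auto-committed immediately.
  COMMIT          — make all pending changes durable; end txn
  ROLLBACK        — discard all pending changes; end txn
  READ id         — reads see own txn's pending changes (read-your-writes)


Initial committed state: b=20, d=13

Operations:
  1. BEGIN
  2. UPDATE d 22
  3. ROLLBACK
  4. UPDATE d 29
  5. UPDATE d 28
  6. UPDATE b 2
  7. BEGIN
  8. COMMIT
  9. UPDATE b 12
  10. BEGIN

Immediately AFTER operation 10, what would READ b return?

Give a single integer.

Initial committed: {b=20, d=13}
Op 1: BEGIN: in_txn=True, pending={}
Op 2: UPDATE d=22 (pending; pending now {d=22})
Op 3: ROLLBACK: discarded pending ['d']; in_txn=False
Op 4: UPDATE d=29 (auto-commit; committed d=29)
Op 5: UPDATE d=28 (auto-commit; committed d=28)
Op 6: UPDATE b=2 (auto-commit; committed b=2)
Op 7: BEGIN: in_txn=True, pending={}
Op 8: COMMIT: merged [] into committed; committed now {b=2, d=28}
Op 9: UPDATE b=12 (auto-commit; committed b=12)
Op 10: BEGIN: in_txn=True, pending={}
After op 10: visible(b) = 12 (pending={}, committed={b=12, d=28})

Answer: 12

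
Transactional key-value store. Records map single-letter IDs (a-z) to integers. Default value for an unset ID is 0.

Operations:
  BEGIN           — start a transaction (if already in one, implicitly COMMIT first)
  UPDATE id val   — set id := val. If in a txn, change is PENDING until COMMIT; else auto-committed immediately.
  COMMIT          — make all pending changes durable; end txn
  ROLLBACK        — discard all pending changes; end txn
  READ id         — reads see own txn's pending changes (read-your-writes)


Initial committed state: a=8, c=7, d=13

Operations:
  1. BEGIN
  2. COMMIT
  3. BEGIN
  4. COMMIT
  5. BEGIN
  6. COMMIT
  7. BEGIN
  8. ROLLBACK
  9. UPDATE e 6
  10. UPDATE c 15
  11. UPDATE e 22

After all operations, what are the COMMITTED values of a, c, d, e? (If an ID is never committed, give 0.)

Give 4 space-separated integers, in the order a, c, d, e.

Initial committed: {a=8, c=7, d=13}
Op 1: BEGIN: in_txn=True, pending={}
Op 2: COMMIT: merged [] into committed; committed now {a=8, c=7, d=13}
Op 3: BEGIN: in_txn=True, pending={}
Op 4: COMMIT: merged [] into committed; committed now {a=8, c=7, d=13}
Op 5: BEGIN: in_txn=True, pending={}
Op 6: COMMIT: merged [] into committed; committed now {a=8, c=7, d=13}
Op 7: BEGIN: in_txn=True, pending={}
Op 8: ROLLBACK: discarded pending []; in_txn=False
Op 9: UPDATE e=6 (auto-commit; committed e=6)
Op 10: UPDATE c=15 (auto-commit; committed c=15)
Op 11: UPDATE e=22 (auto-commit; committed e=22)
Final committed: {a=8, c=15, d=13, e=22}

Answer: 8 15 13 22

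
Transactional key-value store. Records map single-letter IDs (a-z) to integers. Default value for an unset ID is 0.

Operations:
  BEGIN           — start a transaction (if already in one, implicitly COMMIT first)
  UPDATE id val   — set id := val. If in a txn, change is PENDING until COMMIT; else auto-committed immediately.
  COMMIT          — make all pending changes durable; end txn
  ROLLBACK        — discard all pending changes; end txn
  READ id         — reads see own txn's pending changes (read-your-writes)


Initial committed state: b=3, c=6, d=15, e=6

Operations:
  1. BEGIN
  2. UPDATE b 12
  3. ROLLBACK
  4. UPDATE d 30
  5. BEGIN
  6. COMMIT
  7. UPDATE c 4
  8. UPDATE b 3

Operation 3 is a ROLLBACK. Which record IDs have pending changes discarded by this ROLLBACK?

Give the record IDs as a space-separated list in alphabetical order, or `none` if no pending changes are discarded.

Answer: b

Derivation:
Initial committed: {b=3, c=6, d=15, e=6}
Op 1: BEGIN: in_txn=True, pending={}
Op 2: UPDATE b=12 (pending; pending now {b=12})
Op 3: ROLLBACK: discarded pending ['b']; in_txn=False
Op 4: UPDATE d=30 (auto-commit; committed d=30)
Op 5: BEGIN: in_txn=True, pending={}
Op 6: COMMIT: merged [] into committed; committed now {b=3, c=6, d=30, e=6}
Op 7: UPDATE c=4 (auto-commit; committed c=4)
Op 8: UPDATE b=3 (auto-commit; committed b=3)
ROLLBACK at op 3 discards: ['b']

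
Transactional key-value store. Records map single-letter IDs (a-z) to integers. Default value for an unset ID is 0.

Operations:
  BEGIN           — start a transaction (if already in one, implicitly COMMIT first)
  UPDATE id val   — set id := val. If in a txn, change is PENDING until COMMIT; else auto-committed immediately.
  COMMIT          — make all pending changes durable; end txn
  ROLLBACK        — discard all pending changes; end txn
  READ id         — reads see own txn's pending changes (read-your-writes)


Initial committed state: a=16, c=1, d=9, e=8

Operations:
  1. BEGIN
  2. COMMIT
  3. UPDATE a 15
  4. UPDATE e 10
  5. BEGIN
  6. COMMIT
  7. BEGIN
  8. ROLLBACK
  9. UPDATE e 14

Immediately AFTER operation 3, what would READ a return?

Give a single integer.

Initial committed: {a=16, c=1, d=9, e=8}
Op 1: BEGIN: in_txn=True, pending={}
Op 2: COMMIT: merged [] into committed; committed now {a=16, c=1, d=9, e=8}
Op 3: UPDATE a=15 (auto-commit; committed a=15)
After op 3: visible(a) = 15 (pending={}, committed={a=15, c=1, d=9, e=8})

Answer: 15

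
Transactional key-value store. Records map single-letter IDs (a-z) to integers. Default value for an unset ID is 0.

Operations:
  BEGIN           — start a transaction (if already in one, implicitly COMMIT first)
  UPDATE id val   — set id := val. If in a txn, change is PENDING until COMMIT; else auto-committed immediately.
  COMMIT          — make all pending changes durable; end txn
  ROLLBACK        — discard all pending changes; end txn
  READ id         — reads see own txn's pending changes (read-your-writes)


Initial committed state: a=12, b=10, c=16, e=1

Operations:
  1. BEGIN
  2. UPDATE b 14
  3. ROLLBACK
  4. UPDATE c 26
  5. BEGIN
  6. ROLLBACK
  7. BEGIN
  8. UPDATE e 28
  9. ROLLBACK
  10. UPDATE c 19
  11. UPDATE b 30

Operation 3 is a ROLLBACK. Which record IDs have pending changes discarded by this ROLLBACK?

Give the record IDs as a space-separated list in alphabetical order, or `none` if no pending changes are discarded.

Initial committed: {a=12, b=10, c=16, e=1}
Op 1: BEGIN: in_txn=True, pending={}
Op 2: UPDATE b=14 (pending; pending now {b=14})
Op 3: ROLLBACK: discarded pending ['b']; in_txn=False
Op 4: UPDATE c=26 (auto-commit; committed c=26)
Op 5: BEGIN: in_txn=True, pending={}
Op 6: ROLLBACK: discarded pending []; in_txn=False
Op 7: BEGIN: in_txn=True, pending={}
Op 8: UPDATE e=28 (pending; pending now {e=28})
Op 9: ROLLBACK: discarded pending ['e']; in_txn=False
Op 10: UPDATE c=19 (auto-commit; committed c=19)
Op 11: UPDATE b=30 (auto-commit; committed b=30)
ROLLBACK at op 3 discards: ['b']

Answer: b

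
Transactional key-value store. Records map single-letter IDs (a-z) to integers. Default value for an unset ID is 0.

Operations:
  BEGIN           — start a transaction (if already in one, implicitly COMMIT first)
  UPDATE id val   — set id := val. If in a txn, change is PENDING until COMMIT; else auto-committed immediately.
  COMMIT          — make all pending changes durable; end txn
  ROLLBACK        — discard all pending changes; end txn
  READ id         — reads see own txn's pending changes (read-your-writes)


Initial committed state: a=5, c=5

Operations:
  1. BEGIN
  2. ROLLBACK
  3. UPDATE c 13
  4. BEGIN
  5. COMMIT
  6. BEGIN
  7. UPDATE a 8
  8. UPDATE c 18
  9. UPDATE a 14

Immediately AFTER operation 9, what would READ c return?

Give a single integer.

Answer: 18

Derivation:
Initial committed: {a=5, c=5}
Op 1: BEGIN: in_txn=True, pending={}
Op 2: ROLLBACK: discarded pending []; in_txn=False
Op 3: UPDATE c=13 (auto-commit; committed c=13)
Op 4: BEGIN: in_txn=True, pending={}
Op 5: COMMIT: merged [] into committed; committed now {a=5, c=13}
Op 6: BEGIN: in_txn=True, pending={}
Op 7: UPDATE a=8 (pending; pending now {a=8})
Op 8: UPDATE c=18 (pending; pending now {a=8, c=18})
Op 9: UPDATE a=14 (pending; pending now {a=14, c=18})
After op 9: visible(c) = 18 (pending={a=14, c=18}, committed={a=5, c=13})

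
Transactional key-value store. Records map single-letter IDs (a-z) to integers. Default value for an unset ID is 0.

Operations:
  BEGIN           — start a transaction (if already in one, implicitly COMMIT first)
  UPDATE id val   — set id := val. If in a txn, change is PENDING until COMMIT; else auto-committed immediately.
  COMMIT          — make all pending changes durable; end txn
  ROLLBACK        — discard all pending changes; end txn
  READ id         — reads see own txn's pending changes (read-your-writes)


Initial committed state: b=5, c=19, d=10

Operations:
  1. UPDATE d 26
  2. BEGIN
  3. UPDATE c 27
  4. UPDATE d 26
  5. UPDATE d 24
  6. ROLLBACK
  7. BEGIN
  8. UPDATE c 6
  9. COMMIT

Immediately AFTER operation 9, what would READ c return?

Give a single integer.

Answer: 6

Derivation:
Initial committed: {b=5, c=19, d=10}
Op 1: UPDATE d=26 (auto-commit; committed d=26)
Op 2: BEGIN: in_txn=True, pending={}
Op 3: UPDATE c=27 (pending; pending now {c=27})
Op 4: UPDATE d=26 (pending; pending now {c=27, d=26})
Op 5: UPDATE d=24 (pending; pending now {c=27, d=24})
Op 6: ROLLBACK: discarded pending ['c', 'd']; in_txn=False
Op 7: BEGIN: in_txn=True, pending={}
Op 8: UPDATE c=6 (pending; pending now {c=6})
Op 9: COMMIT: merged ['c'] into committed; committed now {b=5, c=6, d=26}
After op 9: visible(c) = 6 (pending={}, committed={b=5, c=6, d=26})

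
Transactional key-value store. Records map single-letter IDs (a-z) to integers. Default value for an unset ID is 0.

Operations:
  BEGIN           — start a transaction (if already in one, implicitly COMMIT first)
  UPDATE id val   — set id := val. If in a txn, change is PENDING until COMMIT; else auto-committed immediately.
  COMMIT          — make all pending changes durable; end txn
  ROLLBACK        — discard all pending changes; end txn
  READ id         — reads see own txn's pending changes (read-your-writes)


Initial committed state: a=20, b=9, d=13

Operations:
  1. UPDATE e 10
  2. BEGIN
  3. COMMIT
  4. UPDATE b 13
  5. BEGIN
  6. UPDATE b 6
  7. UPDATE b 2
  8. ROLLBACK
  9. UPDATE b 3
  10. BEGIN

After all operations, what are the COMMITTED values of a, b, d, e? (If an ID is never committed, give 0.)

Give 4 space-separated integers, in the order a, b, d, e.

Initial committed: {a=20, b=9, d=13}
Op 1: UPDATE e=10 (auto-commit; committed e=10)
Op 2: BEGIN: in_txn=True, pending={}
Op 3: COMMIT: merged [] into committed; committed now {a=20, b=9, d=13, e=10}
Op 4: UPDATE b=13 (auto-commit; committed b=13)
Op 5: BEGIN: in_txn=True, pending={}
Op 6: UPDATE b=6 (pending; pending now {b=6})
Op 7: UPDATE b=2 (pending; pending now {b=2})
Op 8: ROLLBACK: discarded pending ['b']; in_txn=False
Op 9: UPDATE b=3 (auto-commit; committed b=3)
Op 10: BEGIN: in_txn=True, pending={}
Final committed: {a=20, b=3, d=13, e=10}

Answer: 20 3 13 10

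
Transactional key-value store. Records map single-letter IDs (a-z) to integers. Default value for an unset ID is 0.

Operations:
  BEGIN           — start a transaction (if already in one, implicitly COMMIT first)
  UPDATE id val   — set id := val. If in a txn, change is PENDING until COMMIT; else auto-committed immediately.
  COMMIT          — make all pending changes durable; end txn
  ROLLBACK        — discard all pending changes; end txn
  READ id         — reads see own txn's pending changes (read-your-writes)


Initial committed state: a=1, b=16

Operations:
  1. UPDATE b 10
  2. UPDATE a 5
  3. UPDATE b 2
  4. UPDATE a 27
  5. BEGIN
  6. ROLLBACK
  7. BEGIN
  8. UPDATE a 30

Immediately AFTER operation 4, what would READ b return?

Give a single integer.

Answer: 2

Derivation:
Initial committed: {a=1, b=16}
Op 1: UPDATE b=10 (auto-commit; committed b=10)
Op 2: UPDATE a=5 (auto-commit; committed a=5)
Op 3: UPDATE b=2 (auto-commit; committed b=2)
Op 4: UPDATE a=27 (auto-commit; committed a=27)
After op 4: visible(b) = 2 (pending={}, committed={a=27, b=2})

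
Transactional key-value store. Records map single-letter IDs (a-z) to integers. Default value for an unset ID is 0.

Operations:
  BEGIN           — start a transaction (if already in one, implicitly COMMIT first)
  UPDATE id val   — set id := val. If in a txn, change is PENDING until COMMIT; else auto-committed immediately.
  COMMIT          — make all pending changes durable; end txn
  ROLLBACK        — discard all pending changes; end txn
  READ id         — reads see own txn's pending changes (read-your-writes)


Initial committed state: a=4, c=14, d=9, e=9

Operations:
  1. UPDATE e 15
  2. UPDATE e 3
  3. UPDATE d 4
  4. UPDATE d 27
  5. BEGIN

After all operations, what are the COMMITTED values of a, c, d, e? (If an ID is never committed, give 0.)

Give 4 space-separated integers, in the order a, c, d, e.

Initial committed: {a=4, c=14, d=9, e=9}
Op 1: UPDATE e=15 (auto-commit; committed e=15)
Op 2: UPDATE e=3 (auto-commit; committed e=3)
Op 3: UPDATE d=4 (auto-commit; committed d=4)
Op 4: UPDATE d=27 (auto-commit; committed d=27)
Op 5: BEGIN: in_txn=True, pending={}
Final committed: {a=4, c=14, d=27, e=3}

Answer: 4 14 27 3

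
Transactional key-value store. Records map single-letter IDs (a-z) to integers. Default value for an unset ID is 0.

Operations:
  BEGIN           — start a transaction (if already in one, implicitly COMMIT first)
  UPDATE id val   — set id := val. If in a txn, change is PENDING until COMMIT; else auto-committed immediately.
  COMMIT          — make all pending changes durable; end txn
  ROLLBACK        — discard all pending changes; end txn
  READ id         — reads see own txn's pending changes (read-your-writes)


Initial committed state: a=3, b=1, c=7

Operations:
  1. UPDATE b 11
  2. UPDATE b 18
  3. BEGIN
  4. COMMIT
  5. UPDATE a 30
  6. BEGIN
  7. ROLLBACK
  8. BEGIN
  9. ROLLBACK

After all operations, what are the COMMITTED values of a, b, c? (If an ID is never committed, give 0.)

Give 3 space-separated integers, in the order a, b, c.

Initial committed: {a=3, b=1, c=7}
Op 1: UPDATE b=11 (auto-commit; committed b=11)
Op 2: UPDATE b=18 (auto-commit; committed b=18)
Op 3: BEGIN: in_txn=True, pending={}
Op 4: COMMIT: merged [] into committed; committed now {a=3, b=18, c=7}
Op 5: UPDATE a=30 (auto-commit; committed a=30)
Op 6: BEGIN: in_txn=True, pending={}
Op 7: ROLLBACK: discarded pending []; in_txn=False
Op 8: BEGIN: in_txn=True, pending={}
Op 9: ROLLBACK: discarded pending []; in_txn=False
Final committed: {a=30, b=18, c=7}

Answer: 30 18 7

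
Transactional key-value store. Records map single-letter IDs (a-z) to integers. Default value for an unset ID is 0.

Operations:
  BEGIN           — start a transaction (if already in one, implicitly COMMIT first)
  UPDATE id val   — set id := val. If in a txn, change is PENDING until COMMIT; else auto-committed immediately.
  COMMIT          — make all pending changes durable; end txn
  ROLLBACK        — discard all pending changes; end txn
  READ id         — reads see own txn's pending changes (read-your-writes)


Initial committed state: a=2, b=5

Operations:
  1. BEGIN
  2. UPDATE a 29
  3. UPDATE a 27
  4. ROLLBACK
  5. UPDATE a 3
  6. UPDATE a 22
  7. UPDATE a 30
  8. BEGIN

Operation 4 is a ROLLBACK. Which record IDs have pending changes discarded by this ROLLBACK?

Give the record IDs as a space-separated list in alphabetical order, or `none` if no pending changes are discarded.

Initial committed: {a=2, b=5}
Op 1: BEGIN: in_txn=True, pending={}
Op 2: UPDATE a=29 (pending; pending now {a=29})
Op 3: UPDATE a=27 (pending; pending now {a=27})
Op 4: ROLLBACK: discarded pending ['a']; in_txn=False
Op 5: UPDATE a=3 (auto-commit; committed a=3)
Op 6: UPDATE a=22 (auto-commit; committed a=22)
Op 7: UPDATE a=30 (auto-commit; committed a=30)
Op 8: BEGIN: in_txn=True, pending={}
ROLLBACK at op 4 discards: ['a']

Answer: a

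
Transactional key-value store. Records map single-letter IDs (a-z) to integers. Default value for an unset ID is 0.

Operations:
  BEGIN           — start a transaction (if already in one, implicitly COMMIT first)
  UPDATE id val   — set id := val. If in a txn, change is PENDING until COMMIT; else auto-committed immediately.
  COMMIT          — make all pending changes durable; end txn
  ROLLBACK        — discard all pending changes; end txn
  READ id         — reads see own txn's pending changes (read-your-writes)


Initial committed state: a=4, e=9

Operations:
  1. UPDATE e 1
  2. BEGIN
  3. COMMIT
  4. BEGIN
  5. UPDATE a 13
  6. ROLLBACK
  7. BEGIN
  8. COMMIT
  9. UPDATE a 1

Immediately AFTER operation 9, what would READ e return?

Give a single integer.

Initial committed: {a=4, e=9}
Op 1: UPDATE e=1 (auto-commit; committed e=1)
Op 2: BEGIN: in_txn=True, pending={}
Op 3: COMMIT: merged [] into committed; committed now {a=4, e=1}
Op 4: BEGIN: in_txn=True, pending={}
Op 5: UPDATE a=13 (pending; pending now {a=13})
Op 6: ROLLBACK: discarded pending ['a']; in_txn=False
Op 7: BEGIN: in_txn=True, pending={}
Op 8: COMMIT: merged [] into committed; committed now {a=4, e=1}
Op 9: UPDATE a=1 (auto-commit; committed a=1)
After op 9: visible(e) = 1 (pending={}, committed={a=1, e=1})

Answer: 1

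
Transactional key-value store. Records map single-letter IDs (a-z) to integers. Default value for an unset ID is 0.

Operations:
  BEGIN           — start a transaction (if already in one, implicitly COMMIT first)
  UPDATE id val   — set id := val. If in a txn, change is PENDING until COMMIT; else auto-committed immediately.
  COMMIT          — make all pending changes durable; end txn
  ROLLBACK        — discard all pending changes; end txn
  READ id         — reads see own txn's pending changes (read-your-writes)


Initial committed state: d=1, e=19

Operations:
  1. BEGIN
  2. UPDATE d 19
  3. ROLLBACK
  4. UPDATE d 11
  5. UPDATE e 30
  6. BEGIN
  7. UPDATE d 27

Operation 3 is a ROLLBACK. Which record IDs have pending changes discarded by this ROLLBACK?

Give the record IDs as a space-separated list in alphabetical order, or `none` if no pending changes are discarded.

Answer: d

Derivation:
Initial committed: {d=1, e=19}
Op 1: BEGIN: in_txn=True, pending={}
Op 2: UPDATE d=19 (pending; pending now {d=19})
Op 3: ROLLBACK: discarded pending ['d']; in_txn=False
Op 4: UPDATE d=11 (auto-commit; committed d=11)
Op 5: UPDATE e=30 (auto-commit; committed e=30)
Op 6: BEGIN: in_txn=True, pending={}
Op 7: UPDATE d=27 (pending; pending now {d=27})
ROLLBACK at op 3 discards: ['d']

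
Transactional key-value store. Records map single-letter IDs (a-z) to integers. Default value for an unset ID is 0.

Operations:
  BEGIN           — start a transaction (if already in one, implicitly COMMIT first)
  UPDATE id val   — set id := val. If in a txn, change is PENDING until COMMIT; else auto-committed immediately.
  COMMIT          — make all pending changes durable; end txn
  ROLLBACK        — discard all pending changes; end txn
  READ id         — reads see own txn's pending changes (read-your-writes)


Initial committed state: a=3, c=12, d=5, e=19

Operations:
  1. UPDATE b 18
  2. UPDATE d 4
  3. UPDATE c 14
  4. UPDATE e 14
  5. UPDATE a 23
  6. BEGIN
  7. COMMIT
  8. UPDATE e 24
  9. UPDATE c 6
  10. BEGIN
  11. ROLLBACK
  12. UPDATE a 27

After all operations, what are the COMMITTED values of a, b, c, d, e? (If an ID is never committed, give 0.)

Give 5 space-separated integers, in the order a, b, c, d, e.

Answer: 27 18 6 4 24

Derivation:
Initial committed: {a=3, c=12, d=5, e=19}
Op 1: UPDATE b=18 (auto-commit; committed b=18)
Op 2: UPDATE d=4 (auto-commit; committed d=4)
Op 3: UPDATE c=14 (auto-commit; committed c=14)
Op 4: UPDATE e=14 (auto-commit; committed e=14)
Op 5: UPDATE a=23 (auto-commit; committed a=23)
Op 6: BEGIN: in_txn=True, pending={}
Op 7: COMMIT: merged [] into committed; committed now {a=23, b=18, c=14, d=4, e=14}
Op 8: UPDATE e=24 (auto-commit; committed e=24)
Op 9: UPDATE c=6 (auto-commit; committed c=6)
Op 10: BEGIN: in_txn=True, pending={}
Op 11: ROLLBACK: discarded pending []; in_txn=False
Op 12: UPDATE a=27 (auto-commit; committed a=27)
Final committed: {a=27, b=18, c=6, d=4, e=24}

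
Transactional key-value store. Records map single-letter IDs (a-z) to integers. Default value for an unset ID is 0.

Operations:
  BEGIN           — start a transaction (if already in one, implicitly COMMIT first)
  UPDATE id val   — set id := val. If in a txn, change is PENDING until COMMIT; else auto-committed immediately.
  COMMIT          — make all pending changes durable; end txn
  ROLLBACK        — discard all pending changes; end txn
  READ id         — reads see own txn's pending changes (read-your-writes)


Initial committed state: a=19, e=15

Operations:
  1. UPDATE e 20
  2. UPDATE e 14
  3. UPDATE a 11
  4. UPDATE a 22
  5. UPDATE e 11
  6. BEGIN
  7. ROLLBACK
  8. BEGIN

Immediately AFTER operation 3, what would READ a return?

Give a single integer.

Answer: 11

Derivation:
Initial committed: {a=19, e=15}
Op 1: UPDATE e=20 (auto-commit; committed e=20)
Op 2: UPDATE e=14 (auto-commit; committed e=14)
Op 3: UPDATE a=11 (auto-commit; committed a=11)
After op 3: visible(a) = 11 (pending={}, committed={a=11, e=14})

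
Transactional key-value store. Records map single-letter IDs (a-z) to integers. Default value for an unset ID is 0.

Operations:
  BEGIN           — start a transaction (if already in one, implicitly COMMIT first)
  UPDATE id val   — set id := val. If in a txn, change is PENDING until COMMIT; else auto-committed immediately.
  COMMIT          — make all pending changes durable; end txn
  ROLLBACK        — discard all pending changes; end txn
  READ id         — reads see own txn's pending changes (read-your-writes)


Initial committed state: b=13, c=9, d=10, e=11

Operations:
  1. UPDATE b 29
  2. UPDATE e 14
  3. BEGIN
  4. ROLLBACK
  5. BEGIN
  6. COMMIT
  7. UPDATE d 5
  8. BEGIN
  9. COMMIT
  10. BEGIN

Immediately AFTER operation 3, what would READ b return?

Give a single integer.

Initial committed: {b=13, c=9, d=10, e=11}
Op 1: UPDATE b=29 (auto-commit; committed b=29)
Op 2: UPDATE e=14 (auto-commit; committed e=14)
Op 3: BEGIN: in_txn=True, pending={}
After op 3: visible(b) = 29 (pending={}, committed={b=29, c=9, d=10, e=14})

Answer: 29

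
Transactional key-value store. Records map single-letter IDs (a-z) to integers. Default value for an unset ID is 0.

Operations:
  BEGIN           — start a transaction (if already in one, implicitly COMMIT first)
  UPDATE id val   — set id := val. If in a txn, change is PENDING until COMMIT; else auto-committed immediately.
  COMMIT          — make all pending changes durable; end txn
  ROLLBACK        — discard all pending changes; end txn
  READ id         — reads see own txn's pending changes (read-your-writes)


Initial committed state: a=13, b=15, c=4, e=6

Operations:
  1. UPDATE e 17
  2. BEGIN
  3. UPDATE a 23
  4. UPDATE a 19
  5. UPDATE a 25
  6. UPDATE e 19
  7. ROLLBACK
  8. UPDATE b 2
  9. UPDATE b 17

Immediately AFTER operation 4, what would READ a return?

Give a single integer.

Initial committed: {a=13, b=15, c=4, e=6}
Op 1: UPDATE e=17 (auto-commit; committed e=17)
Op 2: BEGIN: in_txn=True, pending={}
Op 3: UPDATE a=23 (pending; pending now {a=23})
Op 4: UPDATE a=19 (pending; pending now {a=19})
After op 4: visible(a) = 19 (pending={a=19}, committed={a=13, b=15, c=4, e=17})

Answer: 19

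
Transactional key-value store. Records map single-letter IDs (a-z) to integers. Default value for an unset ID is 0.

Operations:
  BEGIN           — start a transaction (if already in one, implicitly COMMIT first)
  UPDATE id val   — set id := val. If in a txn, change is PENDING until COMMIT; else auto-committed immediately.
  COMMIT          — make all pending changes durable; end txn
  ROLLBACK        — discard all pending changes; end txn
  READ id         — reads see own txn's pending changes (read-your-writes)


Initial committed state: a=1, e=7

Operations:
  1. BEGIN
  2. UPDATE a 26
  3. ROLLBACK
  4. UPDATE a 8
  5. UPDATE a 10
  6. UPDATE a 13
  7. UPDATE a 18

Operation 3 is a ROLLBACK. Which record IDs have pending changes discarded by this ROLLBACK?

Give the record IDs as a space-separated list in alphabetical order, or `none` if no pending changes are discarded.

Answer: a

Derivation:
Initial committed: {a=1, e=7}
Op 1: BEGIN: in_txn=True, pending={}
Op 2: UPDATE a=26 (pending; pending now {a=26})
Op 3: ROLLBACK: discarded pending ['a']; in_txn=False
Op 4: UPDATE a=8 (auto-commit; committed a=8)
Op 5: UPDATE a=10 (auto-commit; committed a=10)
Op 6: UPDATE a=13 (auto-commit; committed a=13)
Op 7: UPDATE a=18 (auto-commit; committed a=18)
ROLLBACK at op 3 discards: ['a']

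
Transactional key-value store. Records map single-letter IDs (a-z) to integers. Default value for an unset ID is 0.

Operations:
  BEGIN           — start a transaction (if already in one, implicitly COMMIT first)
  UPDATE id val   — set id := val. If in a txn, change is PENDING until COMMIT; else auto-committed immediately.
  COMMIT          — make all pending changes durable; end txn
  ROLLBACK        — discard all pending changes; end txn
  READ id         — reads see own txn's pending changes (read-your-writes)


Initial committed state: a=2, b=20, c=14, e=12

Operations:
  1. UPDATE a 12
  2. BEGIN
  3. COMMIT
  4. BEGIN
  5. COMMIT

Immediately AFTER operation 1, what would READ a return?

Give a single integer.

Initial committed: {a=2, b=20, c=14, e=12}
Op 1: UPDATE a=12 (auto-commit; committed a=12)
After op 1: visible(a) = 12 (pending={}, committed={a=12, b=20, c=14, e=12})

Answer: 12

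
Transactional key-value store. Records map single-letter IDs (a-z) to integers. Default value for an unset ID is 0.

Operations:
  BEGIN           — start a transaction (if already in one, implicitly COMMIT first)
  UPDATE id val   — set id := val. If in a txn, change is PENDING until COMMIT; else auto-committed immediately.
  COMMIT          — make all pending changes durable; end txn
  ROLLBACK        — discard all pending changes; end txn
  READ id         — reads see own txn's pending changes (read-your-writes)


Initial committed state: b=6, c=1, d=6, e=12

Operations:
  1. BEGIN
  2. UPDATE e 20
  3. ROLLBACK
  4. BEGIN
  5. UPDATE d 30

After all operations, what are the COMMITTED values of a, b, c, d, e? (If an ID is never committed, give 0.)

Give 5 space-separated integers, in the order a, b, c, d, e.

Initial committed: {b=6, c=1, d=6, e=12}
Op 1: BEGIN: in_txn=True, pending={}
Op 2: UPDATE e=20 (pending; pending now {e=20})
Op 3: ROLLBACK: discarded pending ['e']; in_txn=False
Op 4: BEGIN: in_txn=True, pending={}
Op 5: UPDATE d=30 (pending; pending now {d=30})
Final committed: {b=6, c=1, d=6, e=12}

Answer: 0 6 1 6 12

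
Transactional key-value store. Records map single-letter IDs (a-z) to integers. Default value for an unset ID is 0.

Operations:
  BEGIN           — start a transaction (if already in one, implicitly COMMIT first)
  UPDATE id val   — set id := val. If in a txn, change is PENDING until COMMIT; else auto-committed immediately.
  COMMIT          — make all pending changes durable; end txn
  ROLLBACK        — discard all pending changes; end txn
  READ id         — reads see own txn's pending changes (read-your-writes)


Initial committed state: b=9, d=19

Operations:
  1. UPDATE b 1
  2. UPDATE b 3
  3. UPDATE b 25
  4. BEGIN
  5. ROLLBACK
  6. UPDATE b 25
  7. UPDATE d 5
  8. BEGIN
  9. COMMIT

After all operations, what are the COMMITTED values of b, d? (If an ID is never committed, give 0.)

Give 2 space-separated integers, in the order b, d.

Answer: 25 5

Derivation:
Initial committed: {b=9, d=19}
Op 1: UPDATE b=1 (auto-commit; committed b=1)
Op 2: UPDATE b=3 (auto-commit; committed b=3)
Op 3: UPDATE b=25 (auto-commit; committed b=25)
Op 4: BEGIN: in_txn=True, pending={}
Op 5: ROLLBACK: discarded pending []; in_txn=False
Op 6: UPDATE b=25 (auto-commit; committed b=25)
Op 7: UPDATE d=5 (auto-commit; committed d=5)
Op 8: BEGIN: in_txn=True, pending={}
Op 9: COMMIT: merged [] into committed; committed now {b=25, d=5}
Final committed: {b=25, d=5}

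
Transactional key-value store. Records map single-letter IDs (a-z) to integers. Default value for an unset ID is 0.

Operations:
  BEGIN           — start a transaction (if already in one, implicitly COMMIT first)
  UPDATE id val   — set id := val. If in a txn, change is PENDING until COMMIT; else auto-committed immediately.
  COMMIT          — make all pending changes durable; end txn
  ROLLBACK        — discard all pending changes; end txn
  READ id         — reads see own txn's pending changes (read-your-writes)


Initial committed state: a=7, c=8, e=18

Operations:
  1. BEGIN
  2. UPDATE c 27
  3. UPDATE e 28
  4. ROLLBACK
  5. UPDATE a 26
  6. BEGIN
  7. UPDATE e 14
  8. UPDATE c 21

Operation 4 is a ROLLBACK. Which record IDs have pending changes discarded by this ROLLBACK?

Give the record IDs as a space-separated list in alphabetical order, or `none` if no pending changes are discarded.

Initial committed: {a=7, c=8, e=18}
Op 1: BEGIN: in_txn=True, pending={}
Op 2: UPDATE c=27 (pending; pending now {c=27})
Op 3: UPDATE e=28 (pending; pending now {c=27, e=28})
Op 4: ROLLBACK: discarded pending ['c', 'e']; in_txn=False
Op 5: UPDATE a=26 (auto-commit; committed a=26)
Op 6: BEGIN: in_txn=True, pending={}
Op 7: UPDATE e=14 (pending; pending now {e=14})
Op 8: UPDATE c=21 (pending; pending now {c=21, e=14})
ROLLBACK at op 4 discards: ['c', 'e']

Answer: c e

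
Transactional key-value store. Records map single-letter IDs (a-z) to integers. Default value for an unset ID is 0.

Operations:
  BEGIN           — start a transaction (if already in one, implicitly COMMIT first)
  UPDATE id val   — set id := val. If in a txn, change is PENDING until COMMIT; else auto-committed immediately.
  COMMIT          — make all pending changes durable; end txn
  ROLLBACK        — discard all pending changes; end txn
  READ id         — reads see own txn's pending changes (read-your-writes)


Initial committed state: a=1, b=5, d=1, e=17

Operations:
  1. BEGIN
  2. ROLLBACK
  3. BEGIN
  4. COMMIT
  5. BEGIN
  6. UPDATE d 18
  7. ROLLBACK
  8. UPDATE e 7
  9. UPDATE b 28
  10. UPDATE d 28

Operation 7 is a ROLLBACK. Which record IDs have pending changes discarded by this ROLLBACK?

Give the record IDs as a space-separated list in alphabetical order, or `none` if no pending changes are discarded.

Initial committed: {a=1, b=5, d=1, e=17}
Op 1: BEGIN: in_txn=True, pending={}
Op 2: ROLLBACK: discarded pending []; in_txn=False
Op 3: BEGIN: in_txn=True, pending={}
Op 4: COMMIT: merged [] into committed; committed now {a=1, b=5, d=1, e=17}
Op 5: BEGIN: in_txn=True, pending={}
Op 6: UPDATE d=18 (pending; pending now {d=18})
Op 7: ROLLBACK: discarded pending ['d']; in_txn=False
Op 8: UPDATE e=7 (auto-commit; committed e=7)
Op 9: UPDATE b=28 (auto-commit; committed b=28)
Op 10: UPDATE d=28 (auto-commit; committed d=28)
ROLLBACK at op 7 discards: ['d']

Answer: d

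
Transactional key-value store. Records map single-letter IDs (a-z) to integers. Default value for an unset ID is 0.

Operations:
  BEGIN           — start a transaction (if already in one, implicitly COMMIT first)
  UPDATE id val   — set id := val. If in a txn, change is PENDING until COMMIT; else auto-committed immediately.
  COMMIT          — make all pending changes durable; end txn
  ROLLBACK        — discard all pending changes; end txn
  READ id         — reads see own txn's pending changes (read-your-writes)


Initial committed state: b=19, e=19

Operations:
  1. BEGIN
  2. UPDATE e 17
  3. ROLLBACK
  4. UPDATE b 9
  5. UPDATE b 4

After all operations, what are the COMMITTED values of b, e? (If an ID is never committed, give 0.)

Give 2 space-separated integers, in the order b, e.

Initial committed: {b=19, e=19}
Op 1: BEGIN: in_txn=True, pending={}
Op 2: UPDATE e=17 (pending; pending now {e=17})
Op 3: ROLLBACK: discarded pending ['e']; in_txn=False
Op 4: UPDATE b=9 (auto-commit; committed b=9)
Op 5: UPDATE b=4 (auto-commit; committed b=4)
Final committed: {b=4, e=19}

Answer: 4 19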